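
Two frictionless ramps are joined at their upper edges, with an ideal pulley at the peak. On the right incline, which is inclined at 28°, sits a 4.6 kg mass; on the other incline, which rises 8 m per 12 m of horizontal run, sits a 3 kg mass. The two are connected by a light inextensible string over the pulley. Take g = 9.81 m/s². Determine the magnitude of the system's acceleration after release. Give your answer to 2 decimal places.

0.64 m/s²

Resolve each weight along its own incline: the 4.6 kg mass has component 4.6 × 9.81 × sin 28° = 21.185 N down its slope, and the 3 kg mass has 3 × 9.81 × sin 33.69° = 16.325 N down its slope.
The 4.6 kg side's 21.185 N exceeds the other side's 16.325 N, so that mass slides down and the 3 kg mass slides up. Taking that direction as positive, Newton's second law for the whole system gives 21.185 − 16.325 = (4.6 + 3) a, so a = 4.860 / 7.6 = 0.6395 m/s².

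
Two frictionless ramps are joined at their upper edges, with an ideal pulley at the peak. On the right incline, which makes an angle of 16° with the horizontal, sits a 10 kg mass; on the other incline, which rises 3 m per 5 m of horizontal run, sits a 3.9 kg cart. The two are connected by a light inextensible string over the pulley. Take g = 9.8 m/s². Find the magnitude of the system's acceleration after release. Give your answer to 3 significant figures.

0.529 m/s²

Resolve each weight along its own incline: the 10 kg mass has component 10 × 9.8 × sin 16° = 27.012 N down its slope, and the 3.9 kg mass has 3.9 × 9.8 × sin 30.96° = 19.664 N down its slope.
The 10 kg side's 27.012 N exceeds the other side's 19.664 N, so that mass slides down and the 3.9 kg mass slides up. Taking that direction as positive, Newton's second law for the whole system gives 27.012 − 19.664 = (10 + 3.9) a, so a = 7.348 / 13.9 = 0.5286 m/s².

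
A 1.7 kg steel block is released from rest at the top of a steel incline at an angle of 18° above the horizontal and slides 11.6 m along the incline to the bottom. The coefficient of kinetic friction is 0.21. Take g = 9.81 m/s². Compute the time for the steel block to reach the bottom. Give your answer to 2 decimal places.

The weight component along the incline is mg sin 18° = 5.153 N and the normal force is N = mg cos 18° = 15.861 N.
Friction up the slope is f = μN = 0.21 × 15.861 = 3.331 N, so the net downslope force is 5.153 − 3.331 = 1.822 N and a = 1.822 / 1.7 = 1.0718 m/s².
Starting from rest, L = ½at², so t = √(2L/a) = √(2 × 11.6 / 1.0718) = 4.6525 s.

4.65 s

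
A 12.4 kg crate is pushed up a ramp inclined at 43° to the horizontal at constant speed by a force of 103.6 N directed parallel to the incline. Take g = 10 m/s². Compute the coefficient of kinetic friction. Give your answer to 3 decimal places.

0.210

At constant speed ΣF = 0 along the incline. The applied 103.6 N acts up the slope; the weight component mg sin 43° = 84.568 N and kinetic friction μN both act down the slope.
So 103.6 = 84.568 + μ × 90.688, giving μ = (103.6 − 84.568) / 90.688 = 0.2099.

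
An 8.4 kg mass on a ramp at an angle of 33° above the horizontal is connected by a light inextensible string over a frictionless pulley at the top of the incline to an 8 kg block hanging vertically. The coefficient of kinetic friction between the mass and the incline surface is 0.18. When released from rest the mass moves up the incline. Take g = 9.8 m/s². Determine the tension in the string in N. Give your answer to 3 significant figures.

68.1 N

For the mass on the incline: the weight component along the slope is m₁g sin 33° = 8.4 × 9.8 × 0.5446 = 44.831 N and the normal force is N = m₁g cos 33° = 69.039 N.
Kinetic friction opposes the mass's motion up the incline: f = μN = 0.18 × 69.039 = 12.427 N acting down the slope.
Newton's second law for the mass (up-slope positive): T − 44.831 − 12.427 = 8.4 a. For the hanging block (downward positive): 8 × 9.8 − T = 8 a.
Adding the two equations eliminates T: 21.142 = 16.4 a, so a = 1.2891 m/s².
Then from the hanging block's equation, T = 8 × (9.8 − 1.2891) = 68.087 N.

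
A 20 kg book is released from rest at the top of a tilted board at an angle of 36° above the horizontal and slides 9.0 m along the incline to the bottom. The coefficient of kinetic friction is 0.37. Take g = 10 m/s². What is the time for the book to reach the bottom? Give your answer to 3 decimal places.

2.498 s

The weight component along the incline is mg sin 36° = 117.557 N and the normal force is N = mg cos 36° = 161.803 N.
Friction up the slope is f = μN = 0.37 × 161.803 = 59.867 N, so the net downslope force is 117.557 − 59.867 = 57.690 N and a = 57.690 / 20 = 2.8845 m/s².
Starting from rest, L = ½at², so t = √(2L/a) = √(2 × 9.0 / 2.8845) = 2.4980 s.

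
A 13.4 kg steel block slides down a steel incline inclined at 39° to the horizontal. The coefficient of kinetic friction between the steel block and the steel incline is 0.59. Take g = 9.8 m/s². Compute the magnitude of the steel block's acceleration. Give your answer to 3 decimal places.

1.674 m/s²

Resolving the weight along the incline: the component pulling the steel block down the slope is mg sin 39° = 13.4 × 9.8 × 0.6293 = 82.640 N, and the normal force is N = mg cos 39° = 13.4 × 9.8 × 0.7771 = 102.049 N.
Kinetic friction acts up the slope with magnitude f = μN = 0.59 × 102.049 = 60.209 N.
Net force along the incline is 82.640 − 60.209 = 22.431 N, so a = 22.431 / 13.4 = 1.6740 m/s².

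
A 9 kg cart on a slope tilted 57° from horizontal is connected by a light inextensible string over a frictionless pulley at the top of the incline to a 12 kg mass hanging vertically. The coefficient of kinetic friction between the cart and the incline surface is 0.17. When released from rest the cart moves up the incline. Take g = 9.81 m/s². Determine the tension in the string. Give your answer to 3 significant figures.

For the cart on the incline: the weight component along the slope is m₁g sin 57° = 9 × 9.81 × 0.8387 = 74.049 N and the normal force is N = m₁g cos 57° = 48.086 N.
Kinetic friction opposes the cart's motion up the incline: f = μN = 0.17 × 48.086 = 8.175 N acting down the slope.
Newton's second law for the cart (up-slope positive): T − 74.049 − 8.175 = 9 a. For the hanging mass (downward positive): 12 × 9.81 − T = 12 a.
Adding the two equations eliminates T: 35.496 = 21 a, so a = 1.6903 m/s².
Then from the hanging mass's equation, T = 12 × (9.81 − 1.6903) = 97.436 N.

97.4 N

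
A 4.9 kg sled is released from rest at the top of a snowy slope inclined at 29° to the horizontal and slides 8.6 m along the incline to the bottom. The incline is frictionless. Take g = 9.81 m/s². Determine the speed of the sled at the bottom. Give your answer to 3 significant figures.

9.04 m/s

The weight component along the incline is mg sin 29° = 23.304 N and the normal force is N = mg cos 29° = 42.042 N.
With no friction, a = g sin 29° = 4.7560 m/s².
Starting from rest over a distance of 8.6 m, v² = 2aL = 2 × 4.7560 × 8.6 = 81.8032, so v = 9.0445 m/s.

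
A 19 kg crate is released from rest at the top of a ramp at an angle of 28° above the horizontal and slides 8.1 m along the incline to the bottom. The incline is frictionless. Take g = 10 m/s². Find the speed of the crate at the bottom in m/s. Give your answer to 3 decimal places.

8.721 m/s

The weight component along the incline is mg sin 28° = 89.200 N and the normal force is N = mg cos 28° = 167.760 N.
With no friction, a = g sin 28° = 4.6947 m/s².
Starting from rest over a distance of 8.1 m, v² = 2aL = 2 × 4.6947 × 8.1 = 76.0541, so v = 8.7209 m/s.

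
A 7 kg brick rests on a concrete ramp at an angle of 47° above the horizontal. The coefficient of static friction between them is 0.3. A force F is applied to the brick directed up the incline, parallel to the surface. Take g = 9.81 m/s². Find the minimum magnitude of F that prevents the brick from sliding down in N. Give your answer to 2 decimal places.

36.17 N

The normal force is N = mg cos 47° = 46.833 N. With F at its minimum the brick is on the verge of sliding down, so static friction is at its maximum μ_s N = 0.3 × 46.833 = 14.050 N and acts up the slope.
Equilibrium along the incline: F + μ_s N = mg sin 47°, so F = 50.222 − 14.050 = 36.172 N.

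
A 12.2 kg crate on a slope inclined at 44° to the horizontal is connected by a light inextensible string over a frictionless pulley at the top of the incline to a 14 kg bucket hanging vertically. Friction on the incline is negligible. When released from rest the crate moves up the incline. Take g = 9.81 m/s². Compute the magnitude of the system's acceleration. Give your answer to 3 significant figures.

2.07 m/s²

For the crate on the incline: the weight component along the slope is m₁g sin 44° = 12.2 × 9.81 × 0.6947 = 83.143 N and the normal force is N = m₁g cos 44° = 86.092 N.
Newton's second law for the crate (up-slope positive): T − 83.143 = 12.2 a. For the hanging bucket (downward positive): 14 × 9.81 − T = 14 a.
Adding the two equations eliminates T: 54.197 = 26.2 a, so a = 2.0686 m/s².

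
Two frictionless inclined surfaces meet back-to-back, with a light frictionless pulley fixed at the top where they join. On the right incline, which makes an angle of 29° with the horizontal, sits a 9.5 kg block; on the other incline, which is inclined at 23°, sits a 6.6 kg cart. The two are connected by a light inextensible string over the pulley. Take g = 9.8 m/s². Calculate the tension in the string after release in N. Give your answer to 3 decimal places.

33.415 N

Resolve each weight along its own incline: the 9.5 kg mass has component 9.5 × 9.8 × sin 29° = 45.136 N down its slope, and the 6.6 kg mass has 6.6 × 9.8 × sin 23° = 25.272 N down its slope.
The 9.5 kg side's 45.136 N exceeds the other side's 25.272 N, so that mass slides down and the 6.6 kg mass slides up. Taking that direction as positive, Newton's second law for the whole system gives 45.136 − 25.272 = (9.5 + 6.6) a, so a = 19.864 / 16.1 = 1.2338 m/s².
For the 6.6 kg mass (up-slope positive): T − 25.272 = 6.6 × 1.2338, so T = 33.415 N.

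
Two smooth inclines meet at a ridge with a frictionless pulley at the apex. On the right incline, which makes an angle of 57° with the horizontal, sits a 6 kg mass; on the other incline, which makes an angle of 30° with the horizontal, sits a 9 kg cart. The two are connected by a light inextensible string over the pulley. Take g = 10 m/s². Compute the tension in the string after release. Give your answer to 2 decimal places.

48.19 N

Resolve each weight along its own incline: the 6 kg mass has component 6 × 10 × sin 57° = 50.320 N down its slope, and the 9 kg mass has 9 × 10 × sin 30° = 45.000 N down its slope.
The 6 kg side's 50.320 N exceeds the other side's 45.000 N, so that mass slides down and the 9 kg mass slides up. Taking that direction as positive, Newton's second law for the whole system gives 50.320 − 45.000 = (6 + 9) a, so a = 5.320 / 15 = 0.3547 m/s².
For the 9 kg mass (up-slope positive): T − 45.000 = 9 × 0.3547, so T = 48.192 N.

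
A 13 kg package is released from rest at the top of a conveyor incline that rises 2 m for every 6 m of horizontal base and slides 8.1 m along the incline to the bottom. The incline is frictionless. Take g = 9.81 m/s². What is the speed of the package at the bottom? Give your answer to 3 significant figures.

The weight component along the incline is mg sin 18.43° = 40.329 N and the normal force is N = mg cos 18.43° = 120.986 N.
With no friction, a = g sin 18.43° = 3.1022 m/s².
Starting from rest over a distance of 8.1 m, v² = 2aL = 2 × 3.1022 × 8.1 = 50.2556, so v = 7.0891 m/s.

7.09 m/s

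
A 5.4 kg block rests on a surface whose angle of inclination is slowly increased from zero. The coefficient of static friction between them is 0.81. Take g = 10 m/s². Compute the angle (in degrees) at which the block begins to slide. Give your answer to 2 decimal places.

At the threshold of sliding, static friction is at its maximum μ_s N and exactly balances the weight component along the incline: mg sin θ = μ_s mg cos θ.
Hence tan θ = μ_s = 0.81, so θ = arctan(0.81) = 39.0075°.

39.01°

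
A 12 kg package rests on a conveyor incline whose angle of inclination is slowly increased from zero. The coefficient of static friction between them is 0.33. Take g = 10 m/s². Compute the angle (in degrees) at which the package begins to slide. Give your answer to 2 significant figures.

At the threshold of sliding, static friction is at its maximum μ_s N and exactly balances the weight component along the incline: mg sin θ = μ_s mg cos θ.
Hence tan θ = μ_s = 0.33, so θ = arctan(0.33) = 18.2629°.

18°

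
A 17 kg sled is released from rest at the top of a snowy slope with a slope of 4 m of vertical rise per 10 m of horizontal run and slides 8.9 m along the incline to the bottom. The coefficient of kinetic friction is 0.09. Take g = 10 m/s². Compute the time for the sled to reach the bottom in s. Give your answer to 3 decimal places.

The weight component along the incline is mg sin 21.80° = 63.136 N and the normal force is N = mg cos 21.80° = 157.841 N.
Friction up the slope is f = μN = 0.09 × 157.841 = 14.206 N, so the net downslope force is 63.136 − 14.206 = 48.930 N and a = 48.930 / 17 = 2.8782 m/s².
Starting from rest, L = ½at², so t = √(2L/a) = √(2 × 8.9 / 2.8782) = 2.4868 s.

2.487 s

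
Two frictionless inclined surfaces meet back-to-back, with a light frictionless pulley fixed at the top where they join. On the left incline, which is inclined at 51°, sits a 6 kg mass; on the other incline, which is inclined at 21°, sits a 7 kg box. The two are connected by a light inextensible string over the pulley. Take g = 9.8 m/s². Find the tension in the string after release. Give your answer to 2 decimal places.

Resolve each weight along its own incline: the 6 kg mass has component 6 × 9.8 × sin 51° = 45.696 N down its slope, and the 7 kg mass has 7 × 9.8 × sin 21° = 24.584 N down its slope.
The 6 kg side's 45.696 N exceeds the other side's 24.584 N, so that mass slides down and the 7 kg mass slides up. Taking that direction as positive, Newton's second law for the whole system gives 45.696 − 24.584 = (6 + 7) a, so a = 21.112 / 13 = 1.6240 m/s².
For the 7 kg mass (up-slope positive): T − 24.584 = 7 × 1.6240, so T = 35.952 N.

35.95 N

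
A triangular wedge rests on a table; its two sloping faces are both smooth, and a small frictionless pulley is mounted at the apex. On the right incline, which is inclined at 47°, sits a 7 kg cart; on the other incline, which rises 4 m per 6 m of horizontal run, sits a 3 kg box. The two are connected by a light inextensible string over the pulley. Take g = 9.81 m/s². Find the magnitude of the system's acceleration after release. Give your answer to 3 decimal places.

Resolve each weight along its own incline: the 7 kg mass has component 7 × 9.81 × sin 47° = 50.222 N down its slope, and the 3 kg mass has 3 × 9.81 × sin 33.69° = 16.325 N down its slope.
The 7 kg side's 50.222 N exceeds the other side's 16.325 N, so that mass slides down and the 3 kg mass slides up. Taking that direction as positive, Newton's second law for the whole system gives 50.222 − 16.325 = (7 + 3) a, so a = 33.897 / 10 = 3.3897 m/s².

3.390 m/s²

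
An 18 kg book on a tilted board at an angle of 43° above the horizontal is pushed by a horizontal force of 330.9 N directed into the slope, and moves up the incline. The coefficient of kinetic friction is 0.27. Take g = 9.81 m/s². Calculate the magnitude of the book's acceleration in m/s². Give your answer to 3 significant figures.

The horizontal push has components F cos 43° = 330.9 × 0.7314 = 242.020 N up the incline and F sin 43° = 330.9 × 0.6820 = 225.674 N pressing into the surface.
The normal force is therefore N = mg cos 43° + F sin 43° = 129.151 + 225.674 = 354.825 N, and kinetic friction down the slope is μN = 0.27 × 354.825 = 95.803 N.
Along the incline: F cos 43° − mg sin 43° − μN = ma, so 242.020 − 120.428 − 95.803 = 18 a, giving a = 1.4327 m/s².

1.43 m/s²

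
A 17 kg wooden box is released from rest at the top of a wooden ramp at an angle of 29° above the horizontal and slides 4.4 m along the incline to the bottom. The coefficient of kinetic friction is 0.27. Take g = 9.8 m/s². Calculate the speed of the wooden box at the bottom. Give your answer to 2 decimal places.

4.63 m/s

The weight component along the incline is mg sin 29° = 80.769 N and the normal force is N = mg cos 29° = 145.712 N.
Friction up the slope is f = μN = 0.27 × 145.712 = 39.342 N, so the net downslope force is 80.769 − 39.342 = 41.427 N and a = 41.427 / 17 = 2.4369 m/s².
Starting from rest over a distance of 4.4 m, v² = 2aL = 2 × 2.4369 × 4.4 = 21.4447, so v = 4.6308 m/s.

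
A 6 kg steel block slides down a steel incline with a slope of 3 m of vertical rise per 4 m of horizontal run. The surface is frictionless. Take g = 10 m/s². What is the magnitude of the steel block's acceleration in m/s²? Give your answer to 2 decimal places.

6.00 m/s²

Resolving the weight along the incline: the component pulling the steel block down the slope is mg sin 36.87° = 6 × 10 × 0.6000 = 36.000 N, and the normal force is N = mg cos 36.87° = 6 × 10 × 0.8000 = 48.000 N.
With no friction the net force along the incline is 36.000 N, so a = g sin 36.87° = 36.000 / 6 = 6.0000 m/s².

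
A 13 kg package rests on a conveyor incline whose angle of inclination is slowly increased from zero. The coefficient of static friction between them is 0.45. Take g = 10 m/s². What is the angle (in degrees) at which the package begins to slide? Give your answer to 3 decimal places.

24.228°

At the threshold of sliding, static friction is at its maximum μ_s N and exactly balances the weight component along the incline: mg sin θ = μ_s mg cos θ.
Hence tan θ = μ_s = 0.45, so θ = arctan(0.45) = 24.2277°.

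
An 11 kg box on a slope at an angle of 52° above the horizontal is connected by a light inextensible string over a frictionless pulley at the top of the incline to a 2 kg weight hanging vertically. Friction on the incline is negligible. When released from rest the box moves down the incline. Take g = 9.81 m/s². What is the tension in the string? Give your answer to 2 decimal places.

29.68 N

For the box on the incline: the weight component along the slope is m₁g sin 52° = 11 × 9.81 × 0.7880 = 85.033 N and the normal force is N = m₁g cos 52° = 66.436 N.
Newton's second law for the box (down-slope positive): 85.033 − T = 11 a. For the hanging weight (upward positive): T − 2 × 9.81 = 2 a.
Adding the two equations eliminates T: 65.413 = 13 a, so a = 5.0318 m/s².
Then from the hanging weight's equation, T = 2 × (9.81 + 5.0318) = 29.684 N.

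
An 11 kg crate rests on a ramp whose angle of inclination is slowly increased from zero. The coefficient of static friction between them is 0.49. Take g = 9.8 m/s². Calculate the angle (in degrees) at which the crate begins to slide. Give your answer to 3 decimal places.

26.105°

At the threshold of sliding, static friction is at its maximum μ_s N and exactly balances the weight component along the incline: mg sin θ = μ_s mg cos θ.
Hence tan θ = μ_s = 0.49, so θ = arctan(0.49) = 26.1049°.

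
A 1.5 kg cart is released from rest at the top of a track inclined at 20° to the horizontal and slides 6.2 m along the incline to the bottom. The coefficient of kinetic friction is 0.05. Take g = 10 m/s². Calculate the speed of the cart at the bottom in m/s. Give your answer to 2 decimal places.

The weight component along the incline is mg sin 20° = 5.130 N and the normal force is N = mg cos 20° = 14.095 N.
Friction up the slope is f = μN = 0.05 × 14.095 = 0.705 N, so the net downslope force is 5.130 − 0.705 = 4.425 N and a = 4.425 / 1.5 = 2.9500 m/s².
Starting from rest over a distance of 6.2 m, v² = 2aL = 2 × 2.9500 × 6.2 = 36.5800, so v = 6.0481 m/s.

6.05 m/s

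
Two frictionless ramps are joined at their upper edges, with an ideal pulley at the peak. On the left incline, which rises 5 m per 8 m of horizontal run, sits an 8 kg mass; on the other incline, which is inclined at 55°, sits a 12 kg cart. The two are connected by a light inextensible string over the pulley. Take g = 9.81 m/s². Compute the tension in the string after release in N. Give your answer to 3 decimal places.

Resolve each weight along its own incline: the 8 kg mass has component 8 × 9.81 × sin 32.01° = 41.594 N down its slope, and the 12 kg mass has 12 × 9.81 × sin 55° = 96.431 N down its slope.
The 12 kg side's 96.431 N exceeds the other side's 41.594 N, so that mass slides down and the 8 kg mass slides up. Taking that direction as positive, Newton's second law for the whole system gives 96.431 − 41.594 = (8 + 12) a, so a = 54.837 / 20 = 2.7419 m/s².
For the 8 kg mass (up-slope positive): T − 41.594 = 8 × 2.7419, so T = 63.529 N.

63.529 N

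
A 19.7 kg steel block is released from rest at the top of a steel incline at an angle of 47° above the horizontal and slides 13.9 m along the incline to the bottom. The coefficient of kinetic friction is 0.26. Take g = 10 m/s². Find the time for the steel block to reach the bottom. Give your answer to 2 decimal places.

The weight component along the incline is mg sin 47° = 144.077 N and the normal force is N = mg cos 47° = 134.354 N.
Friction up the slope is f = μN = 0.26 × 134.354 = 34.932 N, so the net downslope force is 144.077 − 34.932 = 109.145 N and a = 109.145 / 19.7 = 5.5404 m/s².
Starting from rest, L = ½at², so t = √(2L/a) = √(2 × 13.9 / 5.5404) = 2.2400 s.

2.24 s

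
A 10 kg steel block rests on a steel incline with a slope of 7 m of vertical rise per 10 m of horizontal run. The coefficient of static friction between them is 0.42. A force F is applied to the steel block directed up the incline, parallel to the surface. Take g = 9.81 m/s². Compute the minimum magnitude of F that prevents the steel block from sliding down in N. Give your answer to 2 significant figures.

The normal force is N = mg cos 34.99° = 80.367 N. With F at its minimum the steel block is on the verge of sliding down, so static friction is at its maximum μ_s N = 0.42 × 80.367 = 33.754 N and acts up the slope.
Equilibrium along the incline: F + μ_s N = mg sin 34.99°, so F = 56.257 − 33.754 = 22.503 N.

23 N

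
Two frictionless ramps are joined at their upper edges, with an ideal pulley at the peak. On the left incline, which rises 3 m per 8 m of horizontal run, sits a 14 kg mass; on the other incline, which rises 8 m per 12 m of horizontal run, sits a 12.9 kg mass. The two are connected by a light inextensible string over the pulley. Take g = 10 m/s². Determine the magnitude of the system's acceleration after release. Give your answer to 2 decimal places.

0.83 m/s²

Resolve each weight along its own incline: the 14 kg mass has component 14 × 10 × sin 20.56° = 49.157 N down its slope, and the 12.9 kg mass has 12.9 × 10 × sin 33.69° = 71.556 N down its slope.
The 12.9 kg side's 71.556 N exceeds the other side's 49.157 N, so that mass slides down and the 14 kg mass slides up. Taking that direction as positive, Newton's second law for the whole system gives 71.556 − 49.157 = (14 + 12.9) a, so a = 22.399 / 26.9 = 0.8327 m/s².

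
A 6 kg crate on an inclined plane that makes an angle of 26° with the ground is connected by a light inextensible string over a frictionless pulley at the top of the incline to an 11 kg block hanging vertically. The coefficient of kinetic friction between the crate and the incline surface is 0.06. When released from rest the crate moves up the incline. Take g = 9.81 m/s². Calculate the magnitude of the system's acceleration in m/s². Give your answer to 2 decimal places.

For the crate on the incline: the weight component along the slope is m₁g sin 26° = 6 × 9.81 × 0.4384 = 25.804 N and the normal force is N = m₁g cos 26° = 52.903 N.
Kinetic friction opposes the crate's motion up the incline: f = μN = 0.06 × 52.903 = 3.174 N acting down the slope.
Newton's second law for the crate (up-slope positive): T − 25.804 − 3.174 = 6 a. For the hanging block (downward positive): 11 × 9.81 − T = 11 a.
Adding the two equations eliminates T: 78.932 = 17 a, so a = 4.6431 m/s².

4.64 m/s²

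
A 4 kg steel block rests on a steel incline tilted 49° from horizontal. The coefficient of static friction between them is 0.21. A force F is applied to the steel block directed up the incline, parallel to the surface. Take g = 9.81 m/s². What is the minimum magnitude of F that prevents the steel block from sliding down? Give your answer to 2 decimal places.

The normal force is N = mg cos 49° = 25.744 N. With F at its minimum the steel block is on the verge of sliding down, so static friction is at its maximum μ_s N = 0.21 × 25.744 = 5.406 N and acts up the slope.
Equilibrium along the incline: F + μ_s N = mg sin 49°, so F = 29.615 − 5.406 = 24.209 N.

24.21 N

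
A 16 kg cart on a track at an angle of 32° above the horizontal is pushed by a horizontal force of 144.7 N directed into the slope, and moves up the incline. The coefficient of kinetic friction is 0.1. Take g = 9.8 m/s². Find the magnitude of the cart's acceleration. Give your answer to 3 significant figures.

The horizontal push has components F cos 32° = 144.7 × 0.8480 = 122.706 N up the incline and F sin 32° = 144.7 × 0.5299 = 76.677 N pressing into the surface.
The normal force is therefore N = mg cos 32° + F sin 32° = 132.966 + 76.677 = 209.643 N, and kinetic friction down the slope is μN = 0.1 × 209.643 = 20.964 N.
Along the incline: F cos 32° − mg sin 32° − μN = ma, so 122.706 − 83.088 − 20.964 = 16 a, giving a = 1.1659 m/s².

1.17 m/s²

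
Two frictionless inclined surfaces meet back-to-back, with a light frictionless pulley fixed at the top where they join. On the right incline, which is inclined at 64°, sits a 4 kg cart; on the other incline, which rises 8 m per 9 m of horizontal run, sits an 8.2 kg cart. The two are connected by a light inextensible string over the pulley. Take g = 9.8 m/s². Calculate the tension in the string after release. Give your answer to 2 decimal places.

Resolve each weight along its own incline: the 4 kg mass has component 4 × 9.8 × sin 64° = 35.233 N down its slope, and the 8.2 kg mass has 8.2 × 9.8 × sin 41.63° = 53.388 N down its slope.
The 8.2 kg side's 53.388 N exceeds the other side's 35.233 N, so that mass slides down and the 4 kg mass slides up. Taking that direction as positive, Newton's second law for the whole system gives 53.388 − 35.233 = (4 + 8.2) a, so a = 18.155 / 12.2 = 1.4881 m/s².
For the 4 kg mass (up-slope positive): T − 35.233 = 4 × 1.4881, so T = 41.185 N.

41.19 N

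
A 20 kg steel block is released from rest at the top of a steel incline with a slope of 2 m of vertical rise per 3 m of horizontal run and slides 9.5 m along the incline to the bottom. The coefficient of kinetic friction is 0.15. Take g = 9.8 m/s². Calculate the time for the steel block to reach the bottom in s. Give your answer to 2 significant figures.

The weight component along the incline is mg sin 33.69° = 108.721 N and the normal force is N = mg cos 33.69° = 163.082 N.
Friction up the slope is f = μN = 0.15 × 163.082 = 24.462 N, so the net downslope force is 108.721 − 24.462 = 84.259 N and a = 84.259 / 20 = 4.2130 m/s².
Starting from rest, L = ½at², so t = √(2L/a) = √(2 × 9.5 / 4.2130) = 2.1236 s.

2.1 s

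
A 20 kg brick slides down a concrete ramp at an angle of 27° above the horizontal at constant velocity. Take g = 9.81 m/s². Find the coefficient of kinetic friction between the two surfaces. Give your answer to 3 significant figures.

At constant velocity the net force along the incline is zero: mg sin 27° = μ mg cos 27°.
So μ = tan 27° = 0.4540 / 0.8910 = 0.5095.

0.510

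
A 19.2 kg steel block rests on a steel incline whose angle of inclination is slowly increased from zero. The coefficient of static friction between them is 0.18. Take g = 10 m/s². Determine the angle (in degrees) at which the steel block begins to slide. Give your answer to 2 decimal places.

At the threshold of sliding, static friction is at its maximum μ_s N and exactly balances the weight component along the incline: mg sin θ = μ_s mg cos θ.
Hence tan θ = μ_s = 0.18, so θ = arctan(0.18) = 10.2040°.

10.20°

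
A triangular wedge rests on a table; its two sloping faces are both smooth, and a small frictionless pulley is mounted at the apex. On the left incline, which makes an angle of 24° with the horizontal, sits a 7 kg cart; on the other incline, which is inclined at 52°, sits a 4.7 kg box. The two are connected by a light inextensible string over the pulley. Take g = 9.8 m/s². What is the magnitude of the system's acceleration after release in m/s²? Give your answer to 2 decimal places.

0.72 m/s²

Resolve each weight along its own incline: the 7 kg mass has component 7 × 9.8 × sin 24° = 27.902 N down its slope, and the 4.7 kg mass has 4.7 × 9.8 × sin 52° = 36.296 N down its slope.
The 4.7 kg side's 36.296 N exceeds the other side's 27.902 N, so that mass slides down and the 7 kg mass slides up. Taking that direction as positive, Newton's second law for the whole system gives 36.296 − 27.902 = (7 + 4.7) a, so a = 8.394 / 11.7 = 0.7174 m/s².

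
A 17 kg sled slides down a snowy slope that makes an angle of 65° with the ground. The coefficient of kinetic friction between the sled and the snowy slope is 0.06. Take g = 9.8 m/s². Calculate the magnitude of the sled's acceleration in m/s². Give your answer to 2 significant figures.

Resolving the weight along the incline: the component pulling the sled down the slope is mg sin 65° = 17 × 9.8 × 0.9063 = 150.990 N, and the normal force is N = mg cos 65° = 17 × 9.8 × 0.4226 = 70.405 N.
Kinetic friction acts up the slope with magnitude f = μN = 0.06 × 70.405 = 4.224 N.
Net force along the incline is 150.990 − 4.224 = 146.766 N, so a = 146.766 / 17 = 8.6333 m/s².

8.6 m/s²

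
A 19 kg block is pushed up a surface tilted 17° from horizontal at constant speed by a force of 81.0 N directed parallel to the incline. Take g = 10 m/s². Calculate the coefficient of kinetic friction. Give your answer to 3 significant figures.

At constant speed ΣF = 0 along the incline. The applied 81.0 N acts up the slope; the weight component mg sin 17° = 55.551 N and kinetic friction μN both act down the slope.
So 81.0 = 55.551 + μ × 181.698, giving μ = (81.0 − 55.551) / 181.698 = 0.1401.

0.140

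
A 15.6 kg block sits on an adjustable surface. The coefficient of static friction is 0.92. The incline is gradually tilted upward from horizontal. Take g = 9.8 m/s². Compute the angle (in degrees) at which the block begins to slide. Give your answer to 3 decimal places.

42.614°

At the threshold of sliding, static friction is at its maximum μ_s N and exactly balances the weight component along the incline: mg sin θ = μ_s mg cos θ.
Hence tan θ = μ_s = 0.92, so θ = arctan(0.92) = 42.6141°.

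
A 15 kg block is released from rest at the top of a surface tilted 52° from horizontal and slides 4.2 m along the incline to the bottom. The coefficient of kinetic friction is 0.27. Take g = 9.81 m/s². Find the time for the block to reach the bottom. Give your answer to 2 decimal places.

The weight component along the incline is mg sin 52° = 115.956 N and the normal force is N = mg cos 52° = 90.595 N.
Friction up the slope is f = μN = 0.27 × 90.595 = 24.461 N, so the net downslope force is 115.956 − 24.461 = 91.495 N and a = 91.495 / 15 = 6.0997 m/s².
Starting from rest, L = ½at², so t = √(2L/a) = √(2 × 4.2 / 6.0997) = 1.1735 s.

1.17 s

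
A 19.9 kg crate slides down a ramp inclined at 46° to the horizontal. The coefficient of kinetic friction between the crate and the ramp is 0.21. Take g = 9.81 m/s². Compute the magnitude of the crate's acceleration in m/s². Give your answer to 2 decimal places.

5.63 m/s²

Resolving the weight along the incline: the component pulling the crate down the slope is mg sin 46° = 19.9 × 9.81 × 0.7193 = 140.421 N, and the normal force is N = mg cos 46° = 19.9 × 9.81 × 0.6947 = 135.619 N.
Kinetic friction acts up the slope with magnitude f = μN = 0.21 × 135.619 = 28.480 N.
Net force along the incline is 140.421 − 28.480 = 111.941 N, so a = 111.941 / 19.9 = 5.6252 m/s².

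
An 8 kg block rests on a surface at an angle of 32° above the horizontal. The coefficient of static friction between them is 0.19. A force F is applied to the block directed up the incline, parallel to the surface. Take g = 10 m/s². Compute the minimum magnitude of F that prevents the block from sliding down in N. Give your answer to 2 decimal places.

The normal force is N = mg cos 32° = 67.844 N. With F at its minimum the block is on the verge of sliding down, so static friction is at its maximum μ_s N = 0.19 × 67.844 = 12.890 N and acts up the slope.
Equilibrium along the incline: F + μ_s N = mg sin 32°, so F = 42.394 − 12.890 = 29.504 N.

29.50 N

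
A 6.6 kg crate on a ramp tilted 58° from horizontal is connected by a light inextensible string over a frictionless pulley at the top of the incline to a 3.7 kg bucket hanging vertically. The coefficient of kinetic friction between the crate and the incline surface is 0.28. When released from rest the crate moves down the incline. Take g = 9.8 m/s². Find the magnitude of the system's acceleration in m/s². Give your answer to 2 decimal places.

0.87 m/s²

For the crate on the incline: the weight component along the slope is m₁g sin 58° = 6.6 × 9.8 × 0.8480 = 54.849 N and the normal force is N = m₁g cos 58° = 34.275 N.
Kinetic friction opposes the crate's motion down the incline: f = μN = 0.28 × 34.275 = 9.597 N acting up the slope.
Newton's second law for the crate (down-slope positive): 54.849 − 9.597 − T = 6.6 a. For the hanging bucket (upward positive): T − 3.7 × 9.8 = 3.7 a.
Adding the two equations eliminates T: 8.992 = 10.3 a, so a = 0.8730 m/s².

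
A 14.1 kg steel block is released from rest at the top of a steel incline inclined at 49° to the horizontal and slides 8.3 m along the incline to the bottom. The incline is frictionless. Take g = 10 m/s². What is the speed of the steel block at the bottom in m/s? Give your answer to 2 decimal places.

The weight component along the incline is mg sin 49° = 106.414 N and the normal force is N = mg cos 49° = 92.504 N.
With no friction, a = g sin 49° = 7.5471 m/s².
Starting from rest over a distance of 8.3 m, v² = 2aL = 2 × 7.5471 × 8.3 = 125.2819, so v = 11.1929 m/s.

11.19 m/s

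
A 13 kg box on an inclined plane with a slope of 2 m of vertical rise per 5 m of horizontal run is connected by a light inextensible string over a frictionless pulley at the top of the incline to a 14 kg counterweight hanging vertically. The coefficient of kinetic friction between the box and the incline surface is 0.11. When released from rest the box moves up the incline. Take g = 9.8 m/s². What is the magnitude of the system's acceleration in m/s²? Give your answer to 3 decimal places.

2.847 m/s²

For the box on the incline: the weight component along the slope is m₁g sin 21.80° = 13 × 9.8 × 0.3714 = 47.316 N and the normal force is N = m₁g cos 21.80° = 118.288 N.
Kinetic friction opposes the box's motion up the incline: f = μN = 0.11 × 118.288 = 13.012 N acting down the slope.
Newton's second law for the box (up-slope positive): T − 47.316 − 13.012 = 13 a. For the hanging counterweight (downward positive): 14 × 9.8 − T = 14 a.
Adding the two equations eliminates T: 76.872 = 27 a, so a = 2.8471 m/s².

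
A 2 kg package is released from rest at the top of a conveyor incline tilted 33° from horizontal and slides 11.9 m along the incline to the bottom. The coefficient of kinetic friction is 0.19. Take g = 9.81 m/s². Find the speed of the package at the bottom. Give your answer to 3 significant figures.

9.48 m/s

The weight component along the incline is mg sin 33° = 10.686 N and the normal force is N = mg cos 33° = 16.455 N.
Friction up the slope is f = μN = 0.19 × 16.455 = 3.126 N, so the net downslope force is 10.686 − 3.126 = 7.560 N and a = 7.560 / 2 = 3.7800 m/s².
Starting from rest over a distance of 11.9 m, v² = 2aL = 2 × 3.7800 × 11.9 = 89.9640, so v = 9.4849 m/s.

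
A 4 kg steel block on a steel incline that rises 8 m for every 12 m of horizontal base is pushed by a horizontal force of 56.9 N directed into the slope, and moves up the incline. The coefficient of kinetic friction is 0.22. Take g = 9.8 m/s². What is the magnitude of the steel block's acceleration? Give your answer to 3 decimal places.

2.870 m/s²

The horizontal push has components F cos 33.69° = 56.9 × 0.8321 = 47.346 N up the incline and F sin 33.69° = 56.9 × 0.5547 = 31.562 N pressing into the surface.
The normal force is therefore N = mg cos 33.69° + F sin 33.69° = 32.618 + 31.562 = 64.180 N, and kinetic friction down the slope is μN = 0.22 × 64.180 = 14.120 N.
Along the incline: F cos 33.69° − mg sin 33.69° − μN = ma, so 47.346 − 21.744 − 14.120 = 4 a, giving a = 2.8705 m/s².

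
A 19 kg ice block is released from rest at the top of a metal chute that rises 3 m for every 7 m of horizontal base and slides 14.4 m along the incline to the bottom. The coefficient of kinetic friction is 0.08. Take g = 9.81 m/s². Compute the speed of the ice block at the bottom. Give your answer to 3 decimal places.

The weight component along the incline is mg sin 23.20° = 73.423 N and the normal force is N = mg cos 23.20° = 171.319 N.
Friction up the slope is f = μN = 0.08 × 171.319 = 13.706 N, so the net downslope force is 73.423 − 13.706 = 59.717 N and a = 59.717 / 19 = 3.1430 m/s².
Starting from rest over a distance of 14.4 m, v² = 2aL = 2 × 3.1430 × 14.4 = 90.5184, so v = 9.5141 m/s.

9.514 m/s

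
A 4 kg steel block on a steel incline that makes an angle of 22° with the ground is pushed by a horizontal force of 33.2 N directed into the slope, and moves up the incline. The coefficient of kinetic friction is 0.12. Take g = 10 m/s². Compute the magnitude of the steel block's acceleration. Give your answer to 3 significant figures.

The horizontal push has components F cos 22° = 33.2 × 0.9272 = 30.783 N up the incline and F sin 22° = 33.2 × 0.3746 = 12.437 N pressing into the surface.
The normal force is therefore N = mg cos 22° + F sin 22° = 37.088 + 12.437 = 49.525 N, and kinetic friction down the slope is μN = 0.12 × 49.525 = 5.943 N.
Along the incline: F cos 22° − mg sin 22° − μN = ma, so 30.783 − 14.984 − 5.943 = 4 a, giving a = 2.4640 m/s².

2.46 m/s²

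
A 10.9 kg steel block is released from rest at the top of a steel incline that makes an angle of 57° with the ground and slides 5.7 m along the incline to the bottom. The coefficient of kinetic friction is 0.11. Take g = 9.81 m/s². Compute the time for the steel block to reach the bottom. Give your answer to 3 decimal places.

1.222 s

The weight component along the incline is mg sin 57° = 89.678 N and the normal force is N = mg cos 57° = 58.238 N.
Friction up the slope is f = μN = 0.11 × 58.238 = 6.406 N, so the net downslope force is 89.678 − 6.406 = 83.272 N and a = 83.272 / 10.9 = 7.6396 m/s².
Starting from rest, L = ½at², so t = √(2L/a) = √(2 × 5.7 / 7.6396) = 1.2216 s.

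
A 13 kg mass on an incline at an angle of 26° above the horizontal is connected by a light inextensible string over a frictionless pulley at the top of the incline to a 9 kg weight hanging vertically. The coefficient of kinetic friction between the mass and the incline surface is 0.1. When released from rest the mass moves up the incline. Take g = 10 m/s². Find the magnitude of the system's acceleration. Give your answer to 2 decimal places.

For the mass on the incline: the weight component along the slope is m₁g sin 26° = 13 × 10 × 0.4384 = 56.992 N and the normal force is N = m₁g cos 26° = 116.843 N.
Kinetic friction opposes the mass's motion up the incline: f = μN = 0.1 × 116.843 = 11.684 N acting down the slope.
Newton's second law for the mass (up-slope positive): T − 56.992 − 11.684 = 13 a. For the hanging weight (downward positive): 9 × 10 − T = 9 a.
Adding the two equations eliminates T: 21.324 = 22 a, so a = 0.9693 m/s².

0.97 m/s²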